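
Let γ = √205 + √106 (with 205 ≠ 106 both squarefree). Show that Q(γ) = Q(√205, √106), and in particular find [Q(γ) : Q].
[Q(γ) : Q] = 4 (equivalently, Q(γ) = Q(√205, √106))

Obviously Q(γ) ⊆ Q(√205, √106), and [Q(√205, √106):Q] = 4 (since 205, 106 are distinct squarefree integers > 1 with 21730 not a perfect square). To show equality we compute the minimal polynomial of γ. From γ = √205 + √106: γ^2 = 205 + 2√(21730) + 106 = 311 + 2√(21730), so γ^2 - 311 = 2√(21730); squaring, (γ^2 - 311)^2 = 4·21730, i.e. γ^4 - 622γ^2 + 96721 - 86920 = 0, i.e. γ^4 - 622γ^2 + 9801 = 0. So γ is a root of x^4 - 622x^2 + 9801. This polynomial is irreducible over Q: it has no rational root (each ±√205 ± √106 is irrational), and any factorization into two quadratics over Q would force √(21730) ∈ Q (pairing opposite roots) or √205, √106 ∈ Q (other pairings), all impossible. Hence [Q(γ):Q] = 4 = [Q(√205, √106):Q], so Q(γ) = Q(√205, √106).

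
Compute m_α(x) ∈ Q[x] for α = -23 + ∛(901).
m_α(x) = x^3 + 69x^2 + 1587x + 11266

Set β = α + 23 = ∛(901), so β^3 = 901. Then (α + 23)^3 - 901 = 0, i.e. α is a root of g(x) = (x + 23)^3 - 901 = x^3 + 69x^2 + 1587x + 11266. Since g(x) = h(x + 23) where h(x) = x^3 - 901, and h is irreducible over Q (because 901 is not a perfect cube, so h has no rational root, and a monic cubic with no rational root is irreducible), g is also irreducible (irreducibility is preserved under the substitution x → x + 23). Hence m_α(x) = x^3 + 69x^2 + 1587x + 11266.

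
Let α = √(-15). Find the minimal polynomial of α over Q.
m_α(x) = x^2 + 15

α satisfies α^2 + 15 = 0, so x^2 + 15 annihilates α. Since d = -15 is squarefree and ≠ 1, it is not a perfect square in Q, so x^2 + 15 has no rational root and is therefore irreducible over Q (a degree-2 polynomial over a field is irreducible iff it has no root). Hence m_α(x) = x^2 + 15.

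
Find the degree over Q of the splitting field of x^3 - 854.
[K : Q] = 6

The roots of x^3 - 854 are ∛854, ω∛854, ω^2∛854 where ω = e^(2πi/3) is a primitive cube root of unity, so K = Q(∛854, ω). Now [Q(∛854):Q] = 3 (since 854 is not a perfect cube, x^3 - 854 is irreducible) and [Q(ω):Q] = 2. Both 2 and 3 divide [K:Q], and [K:Q] ≤ 3·2 = 6, so [K:Q] = 6. (Equivalently: Q(∛854) ⊂ R but ω ∉ R, so [K : Q(∛854)] = 2.)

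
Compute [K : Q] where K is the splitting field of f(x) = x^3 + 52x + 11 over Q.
[K : Q] = 6

By the rational root test, any rational root of the monic integer polynomial f(x) = x^3 + 52x + 11 must be an integer dividing the constant term 11, i.e. one of ±{1, 11}. Evaluating: f(1) = 64, f(-1) = -42, f(11) = 1914, f(-11) = -1892; none is 0, so f has no rational root and is therefore irreducible over Q (a cubic with no linear factor over a field is irreducible). For an irreducible cubic, the Galois group is A_3 or S_3 according as the discriminant disc(f) = -4a^3 - 27b^2 = -4·(52)^3 - 27·(11)^2 = -565699 is or is not a square in Q. Here disc(f) = -565699 is not a perfect square in Q, so the Galois group of f over Q is not contained in A_3 and must be all of S_3. The splitting field has degree |S_3| = 6 over Q, so [K : Q] = 6.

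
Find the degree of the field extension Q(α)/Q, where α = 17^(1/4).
[Q(α):Q] = 4

α is a root of x^4 - 17. By Eisenstein's criterion at the prime p = 17 (which divides the constant term 17 but p^2 = 289 does not, since 17 is squarefree), x^4 - 17 is irreducible over Q. Hence [Q(α):Q] = 4.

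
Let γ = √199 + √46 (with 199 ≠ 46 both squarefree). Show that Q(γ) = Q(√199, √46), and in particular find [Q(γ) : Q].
[Q(γ) : Q] = 4 (equivalently, Q(γ) = Q(√199, √46))

Obviously Q(γ) ⊆ Q(√199, √46), and [Q(√199, √46):Q] = 4 (since 199, 46 are distinct squarefree integers > 1 with 9154 not a perfect square). To show equality we compute the minimal polynomial of γ. From γ = √199 + √46: γ^2 = 199 + 2√(9154) + 46 = 245 + 2√(9154), so γ^2 - 245 = 2√(9154); squaring, (γ^2 - 245)^2 = 4·9154, i.e. γ^4 - 490γ^2 + 60025 - 36616 = 0, i.e. γ^4 - 490γ^2 + 23409 = 0. So γ is a root of x^4 - 490x^2 + 23409. This polynomial is irreducible over Q: it has no rational root (each ±√199 ± √46 is irrational), and any factorization into two quadratics over Q would force √(9154) ∈ Q (pairing opposite roots) or √199, √46 ∈ Q (other pairings), all impossible. Hence [Q(γ):Q] = 4 = [Q(√199, √46):Q], so Q(γ) = Q(√199, √46).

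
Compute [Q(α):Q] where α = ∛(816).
[Q(α):Q] = 3

The minimal polynomial of α is x^3 - 816, irreducible over Q since 816 is not a perfect cube (so x^3 - 816 has no rational root). Hence [Q(α):Q] = deg(m_α) = 3.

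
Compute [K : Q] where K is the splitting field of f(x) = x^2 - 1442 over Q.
[K : Q] = 2

f(x) = x^2 - 1442 factors as (x - √1442)(x + √1442). The splitting field is K = Q(√1442). Since 1442 is squarefree and > 1, it is not a perfect square, so x^2 - 1442 is irreducible over Q and [Q(√1442) : Q] = 2. Hence [K : Q] = 2.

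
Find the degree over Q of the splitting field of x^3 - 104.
[K : Q] = 6

The roots of x^3 - 104 are ∛104, ω∛104, ω^2∛104 where ω = e^(2πi/3) is a primitive cube root of unity, so K = Q(∛104, ω). Now [Q(∛104):Q] = 3 (since 104 is not a perfect cube, x^3 - 104 is irreducible) and [Q(ω):Q] = 2. Both 2 and 3 divide [K:Q], and [K:Q] ≤ 3·2 = 6, so [K:Q] = 6. (Equivalently: Q(∛104) ⊂ R but ω ∉ R, so [K : Q(∛104)] = 2.)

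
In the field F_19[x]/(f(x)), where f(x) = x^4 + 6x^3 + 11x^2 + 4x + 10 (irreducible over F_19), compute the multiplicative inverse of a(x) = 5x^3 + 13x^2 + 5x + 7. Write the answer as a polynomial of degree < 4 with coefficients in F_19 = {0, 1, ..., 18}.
a(x)^(-1) ≡ 13x^3 + x^2 + 16x (mod f(x))

Since f is irreducible over F_19, F_19[x]/(f) is a field and a(x) ≠ 0 has an inverse. Apply the extended Euclidean algorithm to f(x) and a(x) in F_19[x]: f(x) = (4x + 6)·a(x) + (8x^2 + 3x + 6);  a(x) = (3x + 10)·(8x^2 + 3x + 6) + (14x + 4);  (8x^2 + 3x + 6) = (6x + 8)·(14x + 4) + (12). The last nonzero remainder is the constant 12 = gcd(f, a) in F_19. Back-substituting through the division chain expresses 12 = s(x)·a(x) + t(x)·f(x) with s(x) ≡ 4x^3 + 12x^2 + 2x (mod f), so (4x^3 + 12x^2 + 2x)·a(x) ≡ 12 (mod f). Multiplying by 12^(-1) ≡ 8 in F_19 gives a(x)^(-1) ≡ 8·(4x^3 + 12x^2 + 2x) ≡ 13x^3 + x^2 + 16x (mod f). Check: (5x^3 + 13x^2 + 5x + 7)·(13x^3 + x^2 + 16x) = 8x^6 + 3x^5 + 6x^4 + 11x^2 + 17x ≡ 1 (mod x^4 + 6x^3 + 11x^2 + 4x + 10).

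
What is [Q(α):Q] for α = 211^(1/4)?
[Q(α):Q] = 4

α is a root of x^4 - 211. By Eisenstein's criterion at the prime p = 211 (which divides the constant term 211 but p^2 = 44521 does not, since 211 is squarefree), x^4 - 211 is irreducible over Q. Hence [Q(α):Q] = 4.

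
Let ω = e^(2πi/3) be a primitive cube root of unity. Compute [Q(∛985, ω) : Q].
[Q(∛985, ω) : Q] = 6

[Q(∛985):Q] = 3 (min poly x^3 - 985, irreducible since 985 is not a perfect cube). [Q(ω):Q] = 2 (min poly x^2 + x + 1). Since Q(∛985) ⊂ R and ω ∉ R, we have ω ∉ Q(∛985), so x^2 + x + 1 remains irreducible over Q(∛985) and [Q(∛985, ω) : Q(∛985)] = 2. By the tower law, [Q(∛985, ω) : Q] = 3 · 2 = 6. (In fact Q(∛985, ω) is the splitting field of x^3 - 985 over Q.)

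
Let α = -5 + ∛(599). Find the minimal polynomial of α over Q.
m_α(x) = x^3 + 15x^2 + 75x - 474

Set β = α + 5 = ∛(599), so β^3 = 599. Then (α + 5)^3 - 599 = 0, i.e. α is a root of g(x) = (x + 5)^3 - 599 = x^3 + 15x^2 + 75x - 474. Since g(x) = h(x + 5) where h(x) = x^3 - 599, and h is irreducible over Q (because 599 is not a perfect cube, so h has no rational root, and a monic cubic with no rational root is irreducible), g is also irreducible (irreducibility is preserved under the substitution x → x + 5). Hence m_α(x) = x^3 + 15x^2 + 75x - 474.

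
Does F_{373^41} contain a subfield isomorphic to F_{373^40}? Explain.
No: F_{373^40} is not a subfield of F_{373^41}

F_{p^m} embeds in F_{p^n} iff m | n. Here 40 ∤ 41 (since 41 = 1·40 + 1 with remainder 1 ≠ 0), so F_{373^40} is not a subfield of F_{373^41}. Equivalently: if it were, the tower law would give 40 = [F_{373^40}:F_373] dividing [F_{373^41}:F_373] = 41, contradiction.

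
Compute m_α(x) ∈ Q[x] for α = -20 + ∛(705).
m_α(x) = x^3 + 60x^2 + 1200x + 7295

Set β = α + 20 = ∛(705), so β^3 = 705. Then (α + 20)^3 - 705 = 0, i.e. α is a root of g(x) = (x + 20)^3 - 705 = x^3 + 60x^2 + 1200x + 7295. Since g(x) = h(x + 20) where h(x) = x^3 - 705, and h is irreducible over Q (because 705 is not a perfect cube, so h has no rational root, and a monic cubic with no rational root is irreducible), g is also irreducible (irreducibility is preserved under the substitution x → x + 20). Hence m_α(x) = x^3 + 60x^2 + 1200x + 7295.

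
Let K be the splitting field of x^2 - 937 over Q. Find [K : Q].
[K : Q] = 2

f(x) = x^2 - 937 factors as (x - √937)(x + √937). The splitting field is K = Q(√937). Since 937 is squarefree and > 1, it is not a perfect square, so x^2 - 937 is irreducible over Q and [Q(√937) : Q] = 2. Hence [K : Q] = 2.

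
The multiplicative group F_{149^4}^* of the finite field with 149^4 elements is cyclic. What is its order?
|F_{149^4}^*| = 492884400

F_{149^4} has 149^4 = 492884401 elements; its multiplicative group consists of all nonzero elements, so |F_{149^4}^*| = 492884401 - 1 = 492884400. (It is cyclic since any finite subgroup of the multiplicative group of a field is cyclic.)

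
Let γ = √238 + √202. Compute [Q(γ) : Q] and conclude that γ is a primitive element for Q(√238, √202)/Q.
[Q(γ) : Q] = 4 (equivalently, Q(γ) = Q(√238, √202))

Obviously Q(γ) ⊆ Q(√238, √202), and [Q(√238, √202):Q] = 4 (since 238, 202 are distinct squarefree integers > 1 with 48076 not a perfect square). To show equality we compute the minimal polynomial of γ. From γ = √238 + √202: γ^2 = 238 + 2√(48076) + 202 = 440 + 2√(48076), so γ^2 - 440 = 2√(48076); squaring, (γ^2 - 440)^2 = 4·48076, i.e. γ^4 - 880γ^2 + 193600 - 192304 = 0, i.e. γ^4 - 880γ^2 + 1296 = 0. So γ is a root of x^4 - 880x^2 + 1296. This polynomial is irreducible over Q: it has no rational root (each ±√238 ± √202 is irrational), and any factorization into two quadratics over Q would force √(48076) ∈ Q (pairing opposite roots) or √238, √202 ∈ Q (other pairings), all impossible. Hence [Q(γ):Q] = 4 = [Q(√238, √202):Q], so Q(γ) = Q(√238, √202).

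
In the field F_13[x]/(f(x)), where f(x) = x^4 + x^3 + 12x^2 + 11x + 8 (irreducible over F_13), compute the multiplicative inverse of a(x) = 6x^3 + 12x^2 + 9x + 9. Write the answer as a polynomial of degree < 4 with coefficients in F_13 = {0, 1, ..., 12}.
a(x)^(-1) ≡ 10x^3 + 2x + 7 (mod f(x))

Since f is irreducible over F_13, F_13[x]/(f) is a field and a(x) ≠ 0 has an inverse. Apply the extended Euclidean algorithm to f(x) and a(x) in F_13[x]: f(x) = (11x + 2)·a(x) + (6x^2 + 11x + 3);  a(x) = (x + 11)·(6x^2 + 11x + 3) + (2x + 2);  (6x^2 + 11x + 3) = (3x + 9)·(2x + 2) + (11). The last nonzero remainder is the constant 11 = gcd(f, a) in F_13. Back-substituting through the division chain expresses 11 = s(x)·a(x) + t(x)·f(x) with s(x) ≡ 6x^3 + 9x + 12 (mod f), so (6x^3 + 9x + 12)·a(x) ≡ 11 (mod f). Multiplying by 11^(-1) ≡ 6 in F_13 gives a(x)^(-1) ≡ 6·(6x^3 + 9x + 12) ≡ 10x^3 + 2x + 7 (mod f). Check: (6x^3 + 12x^2 + 9x + 9)·(10x^3 + 2x + 7) = 8x^6 + 3x^5 + 11x^4 + 11x^2 + 3x + 11 ≡ 1 (mod x^4 + x^3 + 12x^2 + 11x + 8).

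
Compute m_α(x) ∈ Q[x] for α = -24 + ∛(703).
m_α(x) = x^3 + 72x^2 + 1728x + 13121

Set β = α + 24 = ∛(703), so β^3 = 703. Then (α + 24)^3 - 703 = 0, i.e. α is a root of g(x) = (x + 24)^3 - 703 = x^3 + 72x^2 + 1728x + 13121. Since g(x) = h(x + 24) where h(x) = x^3 - 703, and h is irreducible over Q (because 703 is not a perfect cube, so h has no rational root, and a monic cubic with no rational root is irreducible), g is also irreducible (irreducibility is preserved under the substitution x → x + 24). Hence m_α(x) = x^3 + 72x^2 + 1728x + 13121.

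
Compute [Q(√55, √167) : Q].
[Q(√55, √167) : Q] = 4

[Q(√55):Q] = 2 (min poly x^2 - 55, irreducible since 55 is squarefree > 1). For the top step, suppose √167 ∈ Q(√55), say √167 = c + d√55 with c, d ∈ Q. Squaring: 167 = c^2 + 55d^2 + 2cd√55. Since √55 ∉ Q this forces 2cd = 0. If d = 0 then √167 = c ∈ Q, contradicting 167 squarefree > 1. If c = 0 then 167 = 55d^2, so 55·167 = (55d)^2 is a perfect square in Q — but 55·167 = 9185 is not a perfect square (since 55 and 167 are distinct squarefree integers). Contradiction. Hence √167 ∉ Q(√55), so x^2 - 167 stays irreducible over Q(√55) and [Q(√55, √167) : Q(√55)] = 2. By the tower law, [Q(√55, √167) : Q] = 2 · 2 = 4.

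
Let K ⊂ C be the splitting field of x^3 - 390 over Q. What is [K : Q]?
[K : Q] = 6

The roots of x^3 - 390 are ∛390, ω∛390, ω^2∛390 where ω = e^(2πi/3) is a primitive cube root of unity, so K = Q(∛390, ω). Now [Q(∛390):Q] = 3 (since 390 is not a perfect cube, x^3 - 390 is irreducible) and [Q(ω):Q] = 2. Both 2 and 3 divide [K:Q], and [K:Q] ≤ 3·2 = 6, so [K:Q] = 6. (Equivalently: Q(∛390) ⊂ R but ω ∉ R, so [K : Q(∛390)] = 2.)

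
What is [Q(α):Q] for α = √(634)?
[Q(α):Q] = 2

[Q(α):Q] equals the degree of the minimal polynomial of α. Here α^2 = 634 and x^2 - 634 is irreducible (d = 634 is squarefree, ≠ 1, hence not a square), so deg(m_α) = 2. Thus [Q(α):Q] = 2.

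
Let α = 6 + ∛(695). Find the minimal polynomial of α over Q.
m_α(x) = x^3 - 18x^2 + 108x - 911

Set β = α - 6 = ∛(695), so β^3 = 695. Then (α - 6)^3 - 695 = 0, i.e. α is a root of g(x) = (x - 6)^3 - 695 = x^3 - 18x^2 + 108x - 911. Since g(x) = h(x - 6) where h(x) = x^3 - 695, and h is irreducible over Q (because 695 is not a perfect cube, so h has no rational root, and a monic cubic with no rational root is irreducible), g is also irreducible (irreducibility is preserved under the substitution x → x - 6). Hence m_α(x) = x^3 - 18x^2 + 108x - 911.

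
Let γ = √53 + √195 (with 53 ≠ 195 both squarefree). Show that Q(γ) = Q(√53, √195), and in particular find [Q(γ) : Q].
[Q(γ) : Q] = 4 (equivalently, Q(γ) = Q(√53, √195))

Obviously Q(γ) ⊆ Q(√53, √195), and [Q(√53, √195):Q] = 4 (since 53, 195 are distinct squarefree integers > 1 with 10335 not a perfect square). To show equality we compute the minimal polynomial of γ. From γ = √53 + √195: γ^2 = 53 + 2√(10335) + 195 = 248 + 2√(10335), so γ^2 - 248 = 2√(10335); squaring, (γ^2 - 248)^2 = 4·10335, i.e. γ^4 - 496γ^2 + 61504 - 41340 = 0, i.e. γ^4 - 496γ^2 + 20164 = 0. So γ is a root of x^4 - 496x^2 + 20164. This polynomial is irreducible over Q: it has no rational root (each ±√53 ± √195 is irrational), and any factorization into two quadratics over Q would force √(10335) ∈ Q (pairing opposite roots) or √53, √195 ∈ Q (other pairings), all impossible. Hence [Q(γ):Q] = 4 = [Q(√53, √195):Q], so Q(γ) = Q(√53, √195).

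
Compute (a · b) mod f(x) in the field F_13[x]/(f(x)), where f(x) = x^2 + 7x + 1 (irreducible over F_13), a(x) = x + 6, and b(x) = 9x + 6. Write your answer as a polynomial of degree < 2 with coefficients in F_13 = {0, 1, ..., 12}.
a · b ≡ 10x + 1 (mod f(x))

Multiply in F_13[x]: a(x)·b(x) = (x + 6)·(9x + 6) = 9x^2 + 8x + 10. This has degree ≥ 2, so divide by f(x) over F_13: 9x^2 + 8x + 10 = (9)·(x^2 + 7x + 1) + (10x + 1). Hence a·b ≡ 10x + 1 (mod f). (F_13[x]/(f) is a field with 13^2 = 169 elements since f is irreducible of degree 2.)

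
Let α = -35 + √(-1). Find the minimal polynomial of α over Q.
m_α(x) = x^2 + 70x + 1226

From α + 35 = √(-1), squaring gives (α + 35)^2 = -1, i.e. α^2 + 70α + 1225 = -1, so α^2 + 70α + 1226 = 0. The discriminant of x^2 + 70x + 1226 is (70)^2 - 4·(1226) = 4900 - 4904 = -4, and 4·(-1) is not a perfect square in Q since -1 is squarefree and ≠ 1. Hence x^2 + 70x + 1226 is irreducible over Q and is the minimal polynomial of α.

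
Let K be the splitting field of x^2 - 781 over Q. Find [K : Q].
[K : Q] = 2

f(x) = x^2 - 781 factors as (x - √781)(x + √781). The splitting field is K = Q(√781). Since 781 is squarefree and > 1, it is not a perfect square, so x^2 - 781 is irreducible over Q and [Q(√781) : Q] = 2. Hence [K : Q] = 2.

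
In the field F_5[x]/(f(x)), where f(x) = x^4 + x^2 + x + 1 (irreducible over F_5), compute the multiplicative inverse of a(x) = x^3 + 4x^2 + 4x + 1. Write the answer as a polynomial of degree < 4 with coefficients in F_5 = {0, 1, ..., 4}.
a(x)^(-1) ≡ 2x^2 + x (mod f(x))

Since f is irreducible over F_5, F_5[x]/(f) is a field and a(x) ≠ 0 has an inverse. Apply the extended Euclidean algorithm to f(x) and a(x) in F_5[x]: f(x) = (x + 1)·a(x) + (3x^2 + x);  a(x) = (2x + 4)·(3x^2 + x) + (1). The last nonzero remainder is the constant 1 = gcd(f, a) in F_5. Back-substituting through the division chain expresses 1 = s(x)·a(x) + t(x)·f(x) with s(x) ≡ 2x^2 + x (mod f), so a(x)^(-1) ≡ s(x) = 2x^2 + x (mod f). Check: (x^3 + 4x^2 + 4x + 1)·(2x^2 + x) = 2x^5 + 4x^4 + 2x^3 + x^2 + x ≡ 1 (mod x^4 + x^2 + x + 1).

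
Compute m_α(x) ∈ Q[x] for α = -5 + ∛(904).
m_α(x) = x^3 + 15x^2 + 75x - 779

Set β = α + 5 = ∛(904), so β^3 = 904. Then (α + 5)^3 - 904 = 0, i.e. α is a root of g(x) = (x + 5)^3 - 904 = x^3 + 15x^2 + 75x - 779. Since g(x) = h(x + 5) where h(x) = x^3 - 904, and h is irreducible over Q (because 904 is not a perfect cube, so h has no rational root, and a monic cubic with no rational root is irreducible), g is also irreducible (irreducibility is preserved under the substitution x → x + 5). Hence m_α(x) = x^3 + 15x^2 + 75x - 779.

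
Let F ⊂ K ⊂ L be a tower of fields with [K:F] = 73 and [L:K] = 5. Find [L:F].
[L:F] = 365

The tower law says that for any tower of field extensions F ⊂ K ⊂ L with finite degrees, [L:F] = [L:K] · [K:F]. Here this gives [L:F] = 5 · 73 = 365.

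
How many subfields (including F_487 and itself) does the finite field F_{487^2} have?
F_{487^2} has 2 subfields

The subfields of F_{p^n} are exactly the fields F_{p^d} for d | n (each is the fixed field of the unique index-d subgroup of Gal(F_{p^n}/F_p) ≅ Z/nZ). The divisors of n = 2 are {1, 2}, giving 2 subfields: F_{487^1}, F_{487^2}.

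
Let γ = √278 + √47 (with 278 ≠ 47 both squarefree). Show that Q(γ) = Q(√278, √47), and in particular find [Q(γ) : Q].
[Q(γ) : Q] = 4 (equivalently, Q(γ) = Q(√278, √47))

Obviously Q(γ) ⊆ Q(√278, √47), and [Q(√278, √47):Q] = 4 (since 278, 47 are distinct squarefree integers > 1 with 13066 not a perfect square). To show equality we compute the minimal polynomial of γ. From γ = √278 + √47: γ^2 = 278 + 2√(13066) + 47 = 325 + 2√(13066), so γ^2 - 325 = 2√(13066); squaring, (γ^2 - 325)^2 = 4·13066, i.e. γ^4 - 650γ^2 + 105625 - 52264 = 0, i.e. γ^4 - 650γ^2 + 53361 = 0. So γ is a root of x^4 - 650x^2 + 53361. This polynomial is irreducible over Q: it has no rational root (each ±√278 ± √47 is irrational), and any factorization into two quadratics over Q would force √(13066) ∈ Q (pairing opposite roots) or √278, √47 ∈ Q (other pairings), all impossible. Hence [Q(γ):Q] = 4 = [Q(√278, √47):Q], so Q(γ) = Q(√278, √47).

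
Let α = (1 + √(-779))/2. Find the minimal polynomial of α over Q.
m_α(x) = x^2 - x + 195

From 2α - 1 = √(-779), squaring gives (2α - 1)^2 = -779, i.e. 4α^2 - 4α + 1 = -779, so α^2 - α + (1 + 779)/4 = 0. Since -779 ≡ 1 (mod 4), (1 + 779)/4 = 195 ∈ Z. The polynomial x^2 - x + 195 has discriminant 1 - 4·(195) = -779, which is not a perfect square in Q (d = -779 is squarefree and ≠ 1), so x^2 - x + 195 is irreducible over Q. It is the minimal polynomial of α.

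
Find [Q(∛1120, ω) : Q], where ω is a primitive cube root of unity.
[Q(∛1120, ω) : Q] = 6

[Q(∛1120):Q] = 3 (min poly x^3 - 1120, irreducible since 1120 is not a perfect cube). [Q(ω):Q] = 2 (min poly x^2 + x + 1). Since Q(∛1120) ⊂ R and ω ∉ R, we have ω ∉ Q(∛1120), so x^2 + x + 1 remains irreducible over Q(∛1120) and [Q(∛1120, ω) : Q(∛1120)] = 2. By the tower law, [Q(∛1120, ω) : Q] = 3 · 2 = 6. (In fact Q(∛1120, ω) is the splitting field of x^3 - 1120 over Q.)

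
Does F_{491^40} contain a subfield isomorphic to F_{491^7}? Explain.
No: F_{491^7} is not a subfield of F_{491^40}

F_{p^m} embeds in F_{p^n} iff m | n. Here 7 ∤ 40 (since 40 = 5·7 + 5 with remainder 5 ≠ 0), so F_{491^7} is not a subfield of F_{491^40}. Equivalently: if it were, the tower law would give 7 = [F_{491^7}:F_491] dividing [F_{491^40}:F_491] = 40, contradiction.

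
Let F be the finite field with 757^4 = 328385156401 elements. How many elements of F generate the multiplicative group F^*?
There are φ(328385156400) = 73365626880 primitive elements

F_q^* is cyclic of order q - 1 = 328385156400. A cyclic group of order m has exactly φ(m) generators. Here m = 328385156400 = 2^4 · 3^3 · 5^2 · 7 · 73 · 157 · 379, so the number of primitive elements is φ(328385156400) = 73365626880.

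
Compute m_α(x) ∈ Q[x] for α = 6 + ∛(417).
m_α(x) = x^3 - 18x^2 + 108x - 633

Set β = α - 6 = ∛(417), so β^3 = 417. Then (α - 6)^3 - 417 = 0, i.e. α is a root of g(x) = (x - 6)^3 - 417 = x^3 - 18x^2 + 108x - 633. Since g(x) = h(x - 6) where h(x) = x^3 - 417, and h is irreducible over Q (because 417 is not a perfect cube, so h has no rational root, and a monic cubic with no rational root is irreducible), g is also irreducible (irreducibility is preserved under the substitution x → x - 6). Hence m_α(x) = x^3 - 18x^2 + 108x - 633.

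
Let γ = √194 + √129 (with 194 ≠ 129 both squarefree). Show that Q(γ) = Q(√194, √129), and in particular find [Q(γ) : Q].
[Q(γ) : Q] = 4 (equivalently, Q(γ) = Q(√194, √129))

Obviously Q(γ) ⊆ Q(√194, √129), and [Q(√194, √129):Q] = 4 (since 194, 129 are distinct squarefree integers > 1 with 25026 not a perfect square). To show equality we compute the minimal polynomial of γ. From γ = √194 + √129: γ^2 = 194 + 2√(25026) + 129 = 323 + 2√(25026), so γ^2 - 323 = 2√(25026); squaring, (γ^2 - 323)^2 = 4·25026, i.e. γ^4 - 646γ^2 + 104329 - 100104 = 0, i.e. γ^4 - 646γ^2 + 4225 = 0. So γ is a root of x^4 - 646x^2 + 4225. This polynomial is irreducible over Q: it has no rational root (each ±√194 ± √129 is irrational), and any factorization into two quadratics over Q would force √(25026) ∈ Q (pairing opposite roots) or √194, √129 ∈ Q (other pairings), all impossible. Hence [Q(γ):Q] = 4 = [Q(√194, √129):Q], so Q(γ) = Q(√194, √129).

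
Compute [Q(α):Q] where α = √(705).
[Q(α):Q] = 2

[Q(α):Q] equals the degree of the minimal polynomial of α. Here α^2 = 705 and x^2 - 705 is irreducible (d = 705 is squarefree, ≠ 1, hence not a square), so deg(m_α) = 2. Thus [Q(α):Q] = 2.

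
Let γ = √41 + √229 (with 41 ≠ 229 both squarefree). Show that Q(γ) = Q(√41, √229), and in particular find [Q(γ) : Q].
[Q(γ) : Q] = 4 (equivalently, Q(γ) = Q(√41, √229))

Obviously Q(γ) ⊆ Q(√41, √229), and [Q(√41, √229):Q] = 4 (since 41, 229 are distinct squarefree integers > 1 with 9389 not a perfect square). To show equality we compute the minimal polynomial of γ. From γ = √41 + √229: γ^2 = 41 + 2√(9389) + 229 = 270 + 2√(9389), so γ^2 - 270 = 2√(9389); squaring, (γ^2 - 270)^2 = 4·9389, i.e. γ^4 - 540γ^2 + 72900 - 37556 = 0, i.e. γ^4 - 540γ^2 + 35344 = 0. So γ is a root of x^4 - 540x^2 + 35344. This polynomial is irreducible over Q: it has no rational root (each ±√41 ± √229 is irrational), and any factorization into two quadratics over Q would force √(9389) ∈ Q (pairing opposite roots) or √41, √229 ∈ Q (other pairings), all impossible. Hence [Q(γ):Q] = 4 = [Q(√41, √229):Q], so Q(γ) = Q(√41, √229).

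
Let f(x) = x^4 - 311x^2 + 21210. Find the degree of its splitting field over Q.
[K : Q] = 4

Solving the quadratic in x^2: x^2 = (311 ± √(311^2 - 4·21210))/2 = (311 ± √11881)/2 = (311 ± 109)/2, giving x^2 = 210 or x^2 = 101. So f(x) = (x^2 - 210)(x^2 - 101) and the roots of f are ±√210, ±√101. Hence the splitting field is K = Q(√210, √101). Since 210 and 101 are distinct squarefree integers > 1, their product 21210 is not a perfect square, so √101 ∉ Q(√210). By the tower law [K:Q] = [Q(√210,√101):Q(√210)] · [Q(√210):Q] = 2 · 2 = 4.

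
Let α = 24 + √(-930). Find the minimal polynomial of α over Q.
m_α(x) = x^2 - 48x + 1506

From α - 24 = √(-930), squaring gives (α - 24)^2 = -930, i.e. α^2 - 48α + 576 = -930, so α^2 - 48α + 1506 = 0. The discriminant of x^2 - 48x + 1506 is (-48)^2 - 4·(1506) = 2304 - 6024 = -3720, and 4·(-930) is not a perfect square in Q since -930 is squarefree and ≠ 1. Hence x^2 - 48x + 1506 is irreducible over Q and is the minimal polynomial of α.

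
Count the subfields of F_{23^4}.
F_{23^4} has 3 subfields

The subfields of F_{p^n} are exactly the fields F_{p^d} for d | n (each is the fixed field of the unique index-d subgroup of Gal(F_{p^n}/F_p) ≅ Z/nZ). The divisors of n = 4 are {1, 2, 4}, giving 3 subfields: F_{23^1}, F_{23^2}, F_{23^4}.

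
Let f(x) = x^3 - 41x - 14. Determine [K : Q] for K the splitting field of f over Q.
[K : Q] = 6

By the rational root test, any rational root of the monic integer polynomial f(x) = x^3 - 41x - 14 must be an integer dividing the constant term -14, i.e. one of ±{1, 2, 7, 14}. Evaluating: f(1) = -54, f(-1) = 26, f(2) = -88, f(-2) = 60, f(7) = 42, f(-7) = -70, f(14) = 2156, f(-14) = -2184; none is 0, so f has no rational root and is therefore irreducible over Q (a cubic with no linear factor over a field is irreducible). For an irreducible cubic, the Galois group is A_3 or S_3 according as the discriminant disc(f) = -4a^3 - 27b^2 = -4·(-41)^3 - 27·(-14)^2 = 270392 is or is not a square in Q. Here disc(f) = 270392 is not a perfect square in Q, so the Galois group of f over Q is not contained in A_3 and must be all of S_3. The splitting field has degree |S_3| = 6 over Q, so [K : Q] = 6.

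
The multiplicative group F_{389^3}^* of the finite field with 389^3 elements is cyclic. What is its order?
|F_{389^3}^*| = 58863868

F_{389^3} has 389^3 = 58863869 elements; its multiplicative group consists of all nonzero elements, so |F_{389^3}^*| = 58863869 - 1 = 58863868. (It is cyclic since any finite subgroup of the multiplicative group of a field is cyclic.)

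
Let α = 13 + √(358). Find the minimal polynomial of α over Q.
m_α(x) = x^2 - 26x - 189

From α - 13 = √(358), squaring gives (α - 13)^2 = 358, i.e. α^2 - 26α + 169 = 358, so α^2 - 26α - 189 = 0. The discriminant of x^2 - 26x - 189 is (-26)^2 - 4·(-189) = 676 + 756 = 1432, and 4·(358) is not a perfect square in Q since 358 is squarefree and ≠ 1. Hence x^2 - 26x - 189 is irreducible over Q and is the minimal polynomial of α.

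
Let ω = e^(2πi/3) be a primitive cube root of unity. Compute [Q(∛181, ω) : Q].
[Q(∛181, ω) : Q] = 6

[Q(∛181):Q] = 3 (min poly x^3 - 181, irreducible since 181 is not a perfect cube). [Q(ω):Q] = 2 (min poly x^2 + x + 1). Since Q(∛181) ⊂ R and ω ∉ R, we have ω ∉ Q(∛181), so x^2 + x + 1 remains irreducible over Q(∛181) and [Q(∛181, ω) : Q(∛181)] = 2. By the tower law, [Q(∛181, ω) : Q] = 3 · 2 = 6. (In fact Q(∛181, ω) is the splitting field of x^3 - 181 over Q.)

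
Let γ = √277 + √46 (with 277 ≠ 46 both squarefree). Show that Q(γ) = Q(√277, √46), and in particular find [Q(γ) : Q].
[Q(γ) : Q] = 4 (equivalently, Q(γ) = Q(√277, √46))

Obviously Q(γ) ⊆ Q(√277, √46), and [Q(√277, √46):Q] = 4 (since 277, 46 are distinct squarefree integers > 1 with 12742 not a perfect square). To show equality we compute the minimal polynomial of γ. From γ = √277 + √46: γ^2 = 277 + 2√(12742) + 46 = 323 + 2√(12742), so γ^2 - 323 = 2√(12742); squaring, (γ^2 - 323)^2 = 4·12742, i.e. γ^4 - 646γ^2 + 104329 - 50968 = 0, i.e. γ^4 - 646γ^2 + 53361 = 0. So γ is a root of x^4 - 646x^2 + 53361. This polynomial is irreducible over Q: it has no rational root (each ±√277 ± √46 is irrational), and any factorization into two quadratics over Q would force √(12742) ∈ Q (pairing opposite roots) or √277, √46 ∈ Q (other pairings), all impossible. Hence [Q(γ):Q] = 4 = [Q(√277, √46):Q], so Q(γ) = Q(√277, √46).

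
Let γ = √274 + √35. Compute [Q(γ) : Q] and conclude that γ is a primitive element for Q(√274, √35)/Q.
[Q(γ) : Q] = 4 (equivalently, Q(γ) = Q(√274, √35))

Obviously Q(γ) ⊆ Q(√274, √35), and [Q(√274, √35):Q] = 4 (since 274, 35 are distinct squarefree integers > 1 with 9590 not a perfect square). To show equality we compute the minimal polynomial of γ. From γ = √274 + √35: γ^2 = 274 + 2√(9590) + 35 = 309 + 2√(9590), so γ^2 - 309 = 2√(9590); squaring, (γ^2 - 309)^2 = 4·9590, i.e. γ^4 - 618γ^2 + 95481 - 38360 = 0, i.e. γ^4 - 618γ^2 + 57121 = 0. So γ is a root of x^4 - 618x^2 + 57121. This polynomial is irreducible over Q: it has no rational root (each ±√274 ± √35 is irrational), and any factorization into two quadratics over Q would force √(9590) ∈ Q (pairing opposite roots) or √274, √35 ∈ Q (other pairings), all impossible. Hence [Q(γ):Q] = 4 = [Q(√274, √35):Q], so Q(γ) = Q(√274, √35).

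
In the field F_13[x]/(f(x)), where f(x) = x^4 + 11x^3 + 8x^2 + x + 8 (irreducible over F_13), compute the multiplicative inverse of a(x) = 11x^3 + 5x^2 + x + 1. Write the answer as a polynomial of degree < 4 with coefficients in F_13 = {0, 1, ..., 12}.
a(x)^(-1) ≡ 3x^3 + 4x^2 + 7x (mod f(x))

Since f is irreducible over F_13, F_13[x]/(f) is a field and a(x) ≠ 0 has an inverse. Apply the extended Euclidean algorithm to f(x) and a(x) in F_13[x]: f(x) = (6x + 3)·a(x) + (5x + 5);  a(x) = (10x^2 + 4x + 4)·(5x + 5) + (7). The last nonzero remainder is the constant 7 = gcd(f, a) in F_13. Back-substituting through the division chain expresses 7 = s(x)·a(x) + t(x)·f(x) with s(x) ≡ 8x^3 + 2x^2 + 10x (mod f), so (8x^3 + 2x^2 + 10x)·a(x) ≡ 7 (mod f). Multiplying by 7^(-1) ≡ 2 in F_13 gives a(x)^(-1) ≡ 2·(8x^3 + 2x^2 + 10x) ≡ 3x^3 + 4x^2 + 7x (mod f). Check: (11x^3 + 5x^2 + x + 1)·(3x^3 + 4x^2 + 7x) = 7x^6 + 7x^5 + 9x^4 + 3x^3 + 11x^2 + 7x ≡ 1 (mod x^4 + 11x^3 + 8x^2 + x + 8).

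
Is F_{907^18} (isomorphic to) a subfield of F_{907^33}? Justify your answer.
No: F_{907^18} is not a subfield of F_{907^33}

F_{p^m} embeds in F_{p^n} iff m | n. Here 18 ∤ 33 (since 33 = 1·18 + 15 with remainder 15 ≠ 0), so F_{907^18} is not a subfield of F_{907^33}. Equivalently: if it were, the tower law would give 18 = [F_{907^18}:F_907] dividing [F_{907^33}:F_907] = 33, contradiction.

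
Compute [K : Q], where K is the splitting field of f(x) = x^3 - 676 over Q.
[K : Q] = 6

The roots of x^3 - 676 are ∛676, ω∛676, ω^2∛676 where ω = e^(2πi/3) is a primitive cube root of unity, so K = Q(∛676, ω). Now [Q(∛676):Q] = 3 (since 676 is not a perfect cube, x^3 - 676 is irreducible) and [Q(ω):Q] = 2. Both 2 and 3 divide [K:Q], and [K:Q] ≤ 3·2 = 6, so [K:Q] = 6. (Equivalently: Q(∛676) ⊂ R but ω ∉ R, so [K : Q(∛676)] = 2.)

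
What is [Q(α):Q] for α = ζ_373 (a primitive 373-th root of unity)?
[Q(α):Q] = 372

The minimal polynomial of ζ_373 over Q is the 373-th cyclotomic polynomial Φ_373(x), which is irreducible over Q and has degree φ(373) = 372. Hence [Q(α):Q] = φ(373) = 372.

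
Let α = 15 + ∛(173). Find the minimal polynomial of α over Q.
m_α(x) = x^3 - 45x^2 + 675x - 3548

Set β = α - 15 = ∛(173), so β^3 = 173. Then (α - 15)^3 - 173 = 0, i.e. α is a root of g(x) = (x - 15)^3 - 173 = x^3 - 45x^2 + 675x - 3548. Since g(x) = h(x - 15) where h(x) = x^3 - 173, and h is irreducible over Q (because 173 is not a perfect cube, so h has no rational root, and a monic cubic with no rational root is irreducible), g is also irreducible (irreducibility is preserved under the substitution x → x - 15). Hence m_α(x) = x^3 - 45x^2 + 675x - 3548.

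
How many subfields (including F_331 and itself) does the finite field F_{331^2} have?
F_{331^2} has 2 subfields

The subfields of F_{p^n} are exactly the fields F_{p^d} for d | n (each is the fixed field of the unique index-d subgroup of Gal(F_{p^n}/F_p) ≅ Z/nZ). The divisors of n = 2 are {1, 2}, giving 2 subfields: F_{331^1}, F_{331^2}.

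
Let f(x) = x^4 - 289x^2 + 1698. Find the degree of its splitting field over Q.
[K : Q] = 4

Solving the quadratic in x^2: x^2 = (289 ± √(289^2 - 4·1698))/2 = (289 ± √76729)/2 = (289 ± 277)/2, giving x^2 = 283 or x^2 = 6. So f(x) = (x^2 - 283)(x^2 - 6) and the roots of f are ±√283, ±√6. Hence the splitting field is K = Q(√283, √6). Since 283 and 6 are distinct squarefree integers > 1, their product 1698 is not a perfect square, so √6 ∉ Q(√283). By the tower law [K:Q] = [Q(√283,√6):Q(√283)] · [Q(√283):Q] = 2 · 2 = 4.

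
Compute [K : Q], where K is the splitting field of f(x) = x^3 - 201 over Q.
[K : Q] = 6

The roots of x^3 - 201 are ∛201, ω∛201, ω^2∛201 where ω = e^(2πi/3) is a primitive cube root of unity, so K = Q(∛201, ω). Now [Q(∛201):Q] = 3 (since 201 is not a perfect cube, x^3 - 201 is irreducible) and [Q(ω):Q] = 2. Both 2 and 3 divide [K:Q], and [K:Q] ≤ 3·2 = 6, so [K:Q] = 6. (Equivalently: Q(∛201) ⊂ R but ω ∉ R, so [K : Q(∛201)] = 2.)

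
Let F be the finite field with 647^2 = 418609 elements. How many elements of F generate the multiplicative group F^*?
There are φ(418608) = 124416 primitive elements

F_q^* is cyclic of order q - 1 = 418608. A cyclic group of order m has exactly φ(m) generators. Here m = 418608 = 2^4 · 3^4 · 17 · 19, so the number of primitive elements is φ(418608) = 124416.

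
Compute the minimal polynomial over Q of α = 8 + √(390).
m_α(x) = x^2 - 16x - 326

From α - 8 = √(390), squaring gives (α - 8)^2 = 390, i.e. α^2 - 16α + 64 = 390, so α^2 - 16α - 326 = 0. The discriminant of x^2 - 16x - 326 is (-16)^2 - 4·(-326) = 256 + 1304 = 1560, and 4·(390) is not a perfect square in Q since 390 is squarefree and ≠ 1. Hence x^2 - 16x - 326 is irreducible over Q and is the minimal polynomial of α.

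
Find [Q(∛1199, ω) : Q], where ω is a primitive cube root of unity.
[Q(∛1199, ω) : Q] = 6

[Q(∛1199):Q] = 3 (min poly x^3 - 1199, irreducible since 1199 is not a perfect cube). [Q(ω):Q] = 2 (min poly x^2 + x + 1). Since Q(∛1199) ⊂ R and ω ∉ R, we have ω ∉ Q(∛1199), so x^2 + x + 1 remains irreducible over Q(∛1199) and [Q(∛1199, ω) : Q(∛1199)] = 2. By the tower law, [Q(∛1199, ω) : Q] = 3 · 2 = 6. (In fact Q(∛1199, ω) is the splitting field of x^3 - 1199 over Q.)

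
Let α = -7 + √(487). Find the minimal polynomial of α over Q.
m_α(x) = x^2 + 14x - 438

From α + 7 = √(487), squaring gives (α + 7)^2 = 487, i.e. α^2 + 14α + 49 = 487, so α^2 + 14α - 438 = 0. The discriminant of x^2 + 14x - 438 is (14)^2 - 4·(-438) = 196 + 1752 = 1948, and 4·(487) is not a perfect square in Q since 487 is squarefree and ≠ 1. Hence x^2 + 14x - 438 is irreducible over Q and is the minimal polynomial of α.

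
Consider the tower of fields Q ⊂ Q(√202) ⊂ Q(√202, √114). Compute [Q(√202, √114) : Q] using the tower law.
[Q(√202, √114) : Q] = 4

[Q(√202):Q] = 2 (min poly x^2 - 202, irreducible since 202 is squarefree > 1). For the top step, suppose √114 ∈ Q(√202), say √114 = c + d√202 with c, d ∈ Q. Squaring: 114 = c^2 + 202d^2 + 2cd√202. Since √202 ∉ Q this forces 2cd = 0. If d = 0 then √114 = c ∈ Q, contradicting 114 squarefree > 1. If c = 0 then 114 = 202d^2, so 202·114 = (202d)^2 is a perfect square in Q — but 202·114 = 23028 is not a perfect square (since 202 and 114 are distinct squarefree integers). Contradiction. Hence √114 ∉ Q(√202), so x^2 - 114 stays irreducible over Q(√202) and [Q(√202, √114) : Q(√202)] = 2. By the tower law, [Q(√202, √114) : Q] = 2 · 2 = 4.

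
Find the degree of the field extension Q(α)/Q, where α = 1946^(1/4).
[Q(α):Q] = 4

α is a root of x^4 - 1946. By Eisenstein's criterion at the prime p = 2 (which divides the constant term 1946 but p^2 = 4 does not, since 1946 is squarefree), x^4 - 1946 is irreducible over Q. Hence [Q(α):Q] = 4.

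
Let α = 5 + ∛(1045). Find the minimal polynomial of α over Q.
m_α(x) = x^3 - 15x^2 + 75x - 1170

Set β = α - 5 = ∛(1045), so β^3 = 1045. Then (α - 5)^3 - 1045 = 0, i.e. α is a root of g(x) = (x - 5)^3 - 1045 = x^3 - 15x^2 + 75x - 1170. Since g(x) = h(x - 5) where h(x) = x^3 - 1045, and h is irreducible over Q (because 1045 is not a perfect cube, so h has no rational root, and a monic cubic with no rational root is irreducible), g is also irreducible (irreducibility is preserved under the substitution x → x - 5). Hence m_α(x) = x^3 - 15x^2 + 75x - 1170.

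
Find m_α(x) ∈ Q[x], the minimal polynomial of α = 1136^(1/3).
m_α(x) = x^3 - 1136

α satisfies α^3 = 1136, so x^3 - 1136 annihilates α. By the rational root test, a rational root p/q (in lowest terms) of x^3 - 1136 would satisfy p^3 = 1136 q^3, forcing q = 1 and p^3 = 1136; but 1136 is not a perfect cube, contradiction. A monic cubic over Q with no rational root is irreducible (any nontrivial factorization would include a linear factor). Hence x^3 - 1136 is the minimal polynomial of α, and in particular [Q(α):Q] = 3.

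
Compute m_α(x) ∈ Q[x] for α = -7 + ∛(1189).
m_α(x) = x^3 + 21x^2 + 147x - 846

Set β = α + 7 = ∛(1189), so β^3 = 1189. Then (α + 7)^3 - 1189 = 0, i.e. α is a root of g(x) = (x + 7)^3 - 1189 = x^3 + 21x^2 + 147x - 846. Since g(x) = h(x + 7) where h(x) = x^3 - 1189, and h is irreducible over Q (because 1189 is not a perfect cube, so h has no rational root, and a monic cubic with no rational root is irreducible), g is also irreducible (irreducibility is preserved under the substitution x → x + 7). Hence m_α(x) = x^3 + 21x^2 + 147x - 846.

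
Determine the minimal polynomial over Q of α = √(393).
m_α(x) = x^2 - 393

α satisfies α^2 - 393 = 0, so x^2 - 393 annihilates α. Since d = 393 is squarefree and ≠ 1, it is not a perfect square in Q, so x^2 - 393 has no rational root and is therefore irreducible over Q (a degree-2 polynomial over a field is irreducible iff it has no root). Hence m_α(x) = x^2 - 393.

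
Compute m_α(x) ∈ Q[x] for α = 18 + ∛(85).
m_α(x) = x^3 - 54x^2 + 972x - 5917

Set β = α - 18 = ∛(85), so β^3 = 85. Then (α - 18)^3 - 85 = 0, i.e. α is a root of g(x) = (x - 18)^3 - 85 = x^3 - 54x^2 + 972x - 5917. Since g(x) = h(x - 18) where h(x) = x^3 - 85, and h is irreducible over Q (because 85 is not a perfect cube, so h has no rational root, and a monic cubic with no rational root is irreducible), g is also irreducible (irreducibility is preserved under the substitution x → x - 18). Hence m_α(x) = x^3 - 54x^2 + 972x - 5917.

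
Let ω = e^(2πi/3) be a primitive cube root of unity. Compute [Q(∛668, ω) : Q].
[Q(∛668, ω) : Q] = 6

[Q(∛668):Q] = 3 (min poly x^3 - 668, irreducible since 668 is not a perfect cube). [Q(ω):Q] = 2 (min poly x^2 + x + 1). Since Q(∛668) ⊂ R and ω ∉ R, we have ω ∉ Q(∛668), so x^2 + x + 1 remains irreducible over Q(∛668) and [Q(∛668, ω) : Q(∛668)] = 2. By the tower law, [Q(∛668, ω) : Q] = 3 · 2 = 6. (In fact Q(∛668, ω) is the splitting field of x^3 - 668 over Q.)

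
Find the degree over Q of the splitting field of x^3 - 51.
[K : Q] = 6

The roots of x^3 - 51 are ∛51, ω∛51, ω^2∛51 where ω = e^(2πi/3) is a primitive cube root of unity, so K = Q(∛51, ω). Now [Q(∛51):Q] = 3 (since 51 is not a perfect cube, x^3 - 51 is irreducible) and [Q(ω):Q] = 2. Both 2 and 3 divide [K:Q], and [K:Q] ≤ 3·2 = 6, so [K:Q] = 6. (Equivalently: Q(∛51) ⊂ R but ω ∉ R, so [K : Q(∛51)] = 2.)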